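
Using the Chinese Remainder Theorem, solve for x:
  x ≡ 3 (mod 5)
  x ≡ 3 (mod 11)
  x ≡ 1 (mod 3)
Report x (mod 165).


Moduli 5, 11, 3 are pairwise coprime; by CRT there is a unique solution modulo M = 5 · 11 · 3 = 165.
Solve pairwise, accumulating the modulus:
  Start with x ≡ 3 (mod 5).
  Combine with x ≡ 3 (mod 11): since gcd(5, 11) = 1, we get a unique residue mod 55.
    Write x = 3 + 5·t and substitute into x ≡ 3 (mod 11): 5·t ≡ 3 − 3 = 0 (mod 11).
    The inverse of 5 mod 11 is 9 (since 5·9 = 45 = 4·11 + 1), so t ≡ 9·0 = 0 ≡ 0 (mod 11).
    Then x = 3 + 5·0 = 3, valid modulo lcm(5, 11) = 55: x ≡ 3 (mod 55).
  Combine with x ≡ 1 (mod 3): since gcd(55, 3) = 1, we get a unique residue mod 165.
    Write x = 3 + 55·t and substitute into x ≡ 1 (mod 3): 55·t ≡ 1 − 3 = -2 (mod 3).
    Reduce coefficients mod 3: 1·t ≡ 1 (mod 3).
    So t ≡ 1 (mod 3).
    Then x = 3 + 55·1 = 58, valid modulo lcm(55, 3) = 165: x ≡ 58 (mod 165).
Verify: 58 mod 5 = 3 ✓, 58 mod 11 = 3 ✓, 58 mod 3 = 1 ✓.

x ≡ 58 (mod 165).


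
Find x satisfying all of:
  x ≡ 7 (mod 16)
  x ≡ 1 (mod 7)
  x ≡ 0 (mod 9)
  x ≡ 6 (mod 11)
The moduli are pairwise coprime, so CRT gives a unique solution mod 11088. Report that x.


Product of moduli M = 16 · 7 · 9 · 11 = 11088.
Merge one congruence at a time:
  Start: x ≡ 7 (mod 16).
  Combine with x ≡ 1 (mod 7); new modulus lcm = 112.
    Write x = 7 + 16·t and substitute into x ≡ 1 (mod 7): 16·t ≡ 1 − 7 = -6 (mod 7).
    Reduce coefficients mod 7: 2·t ≡ 1 (mod 7).
    The inverse of 2 mod 7 is 4 (since 2·4 = 8 = 1·7 + 1), so t ≡ 4·1 = 4 ≡ 4 (mod 7).
    Then x = 7 + 16·4 = 71, valid modulo lcm(16, 7) = 112: x ≡ 71 (mod 112).
  Combine with x ≡ 0 (mod 9); new modulus lcm = 1008.
    Write x = 71 + 112·t and substitute into x ≡ 0 (mod 9): 112·t ≡ 0 − 71 = -71 (mod 9).
    Reduce coefficients mod 9: 4·t ≡ 1 (mod 9).
    The inverse of 4 mod 9 is 7 (since 4·7 = 28 = 3·9 + 1), so t ≡ 7·1 = 7 ≡ 7 (mod 9).
    Then x = 71 + 112·7 = 855, valid modulo lcm(112, 9) = 1008: x ≡ 855 (mod 1008).
  Combine with x ≡ 6 (mod 11); new modulus lcm = 11088.
    Write x = 855 + 1008·t and substitute into x ≡ 6 (mod 11): 1008·t ≡ 6 − 855 = -849 (mod 11).
    Reduce coefficients mod 11: 7·t ≡ 9 (mod 11).
    The inverse of 7 mod 11 is 8 (since 7·8 = 56 = 5·11 + 1), so t ≡ 8·9 = 72 ≡ 6 (mod 11).
    Then x = 855 + 1008·6 = 6903, valid modulo lcm(1008, 11) = 11088: x ≡ 6903 (mod 11088).
Verify against each original: 6903 mod 16 = 7, 6903 mod 7 = 1, 6903 mod 9 = 0, 6903 mod 11 = 6.

x ≡ 6903 (mod 11088).


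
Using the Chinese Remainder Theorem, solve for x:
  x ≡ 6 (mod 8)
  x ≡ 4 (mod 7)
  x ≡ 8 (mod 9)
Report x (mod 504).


Moduli 8, 7, 9 are pairwise coprime; by CRT there is a unique solution modulo M = 8 · 7 · 9 = 504.
Solve pairwise, accumulating the modulus:
  Start with x ≡ 6 (mod 8).
  Combine with x ≡ 4 (mod 7): since gcd(8, 7) = 1, we get a unique residue mod 56.
    Write x = 6 + 8·t and substitute into x ≡ 4 (mod 7): 8·t ≡ 4 − 6 = -2 (mod 7).
    Reduce coefficients mod 7: 1·t ≡ 5 (mod 7).
    So t ≡ 5 (mod 7).
    Then x = 6 + 8·5 = 46, valid modulo lcm(8, 7) = 56: x ≡ 46 (mod 56).
  Combine with x ≡ 8 (mod 9): since gcd(56, 9) = 1, we get a unique residue mod 504.
    Write x = 46 + 56·t and substitute into x ≡ 8 (mod 9): 56·t ≡ 8 − 46 = -38 (mod 9).
    Reduce coefficients mod 9: 2·t ≡ 7 (mod 9).
    The inverse of 2 mod 9 is 5 (since 2·5 = 10 = 1·9 + 1), so t ≡ 5·7 = 35 ≡ 8 (mod 9).
    Then x = 46 + 56·8 = 494, valid modulo lcm(56, 9) = 504: x ≡ 494 (mod 504).
Verify: 494 mod 8 = 6 ✓, 494 mod 7 = 4 ✓, 494 mod 9 = 8 ✓.

x ≡ 494 (mod 504).


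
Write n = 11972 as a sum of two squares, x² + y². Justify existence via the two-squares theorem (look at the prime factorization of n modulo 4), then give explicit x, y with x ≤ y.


Step 1: Factor n = 11972 = 2^2 · 41 · 73.
Step 2: Check the mod-4 condition on each prime factor: 2 = 2 (special); 41 ≡ 1 (mod 4), exponent 1; 73 ≡ 1 (mod 4), exponent 1.
All primes ≡ 3 (mod 4) appear to even exponent (or don't appear), so by the two-squares theorem n IS expressible as a sum of two squares.
Step 3: Build a representation. Group n = k² · m with k = 2 and m = 41 · 73 = 2993 (a product of primes ≡ 1 (mod 4)); a representation of m scales to one of n via (k·x)² + (k·y)² = k²(x² + y²). Each prime p ≡ 1 (mod 4) is itself a sum of two squares; find a² by testing p − a² for a perfect square:
  41: 41 − 1² = 40, 41 − 2² = 37, 41 − 3² = 32, 41 − 4² = 25 = 5² ⇒ 41 = 4² + 5².
  73: 73 − 1² = 72, 73 − 2² = 69, 73 − 3² = 64 = 8² ⇒ 73 = 3² + 8².
  Combine using the Brahmagupta–Fibonacci identity (a² + b²)(c² + d²) = (ac − bd)² + (ad + bc)² = (ac + bd)² + (ad − bc)²:
  41 · 73 = 2993: from (4² + 5²)(3² + 8²), take (4·3 − 5·8, 4·8 + 5·3) = (12 − 40, 32 + 15) = (-28, 47); dropping signs (only squares matter) gives (28, 47); check 28² + 47² = 784 + 2209 = 2993 ✓.
  Scale by k = 2: (2·28, 2·47) = (56, 94).
Step 4: Order so x ≤ y and verify: 56² + 94² = 3136 + 8836 = 11972 = n. ✓

n = 11972 = 56² + 94² (one valid representation with x ≤ y).


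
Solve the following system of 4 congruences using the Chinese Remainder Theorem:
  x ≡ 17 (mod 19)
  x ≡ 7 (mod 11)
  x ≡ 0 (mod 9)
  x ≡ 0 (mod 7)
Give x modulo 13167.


Product of moduli M = 19 · 11 · 9 · 7 = 13167.
Merge one congruence at a time:
  Start: x ≡ 17 (mod 19).
  Combine with x ≡ 7 (mod 11); new modulus lcm = 209.
    Write x = 17 + 19·t and substitute into x ≡ 7 (mod 11): 19·t ≡ 7 − 17 = -10 (mod 11).
    Reduce coefficients mod 11: 8·t ≡ 1 (mod 11).
    The inverse of 8 mod 11 is 7 (since 8·7 = 56 = 5·11 + 1), so t ≡ 7·1 = 7 ≡ 7 (mod 11).
    Then x = 17 + 19·7 = 150, valid modulo lcm(19, 11) = 209: x ≡ 150 (mod 209).
  Combine with x ≡ 0 (mod 9); new modulus lcm = 1881.
    Write x = 150 + 209·t and substitute into x ≡ 0 (mod 9): 209·t ≡ 0 − 150 = -150 (mod 9).
    Reduce coefficients mod 9: 2·t ≡ 3 (mod 9).
    The inverse of 2 mod 9 is 5 (since 2·5 = 10 = 1·9 + 1), so t ≡ 5·3 = 15 ≡ 6 (mod 9).
    Then x = 150 + 209·6 = 1404, valid modulo lcm(209, 9) = 1881: x ≡ 1404 (mod 1881).
  Combine with x ≡ 0 (mod 7); new modulus lcm = 13167.
    Write x = 1404 + 1881·t and substitute into x ≡ 0 (mod 7): 1881·t ≡ 0 − 1404 = -1404 (mod 7).
    Reduce coefficients mod 7: 5·t ≡ 3 (mod 7).
    The inverse of 5 mod 7 is 3 (since 5·3 = 15 = 2·7 + 1), so t ≡ 3·3 = 9 ≡ 2 (mod 7).
    Then x = 1404 + 1881·2 = 5166, valid modulo lcm(1881, 7) = 13167: x ≡ 5166 (mod 13167).
Verify against each original: 5166 mod 19 = 17, 5166 mod 11 = 7, 5166 mod 9 = 0, 5166 mod 7 = 0.

x ≡ 5166 (mod 13167).


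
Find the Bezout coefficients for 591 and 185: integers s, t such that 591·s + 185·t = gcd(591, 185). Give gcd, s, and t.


Euclidean algorithm on (591, 185) — divide until remainder is 0:
  591 = 3 · 185 + 36
  185 = 5 · 36 + 5
  36 = 7 · 5 + 1
  5 = 5 · 1 + 0
gcd(591, 185) = 1.
Track Bezout coefficients alongside the remainders: start with r₀ = 591 = a·1 + b·0 (s = 1, t = 0) and r₁ = 185 = a·0 + b·1 (s = 0, t = 1); each new remainder r_{k+1} = r_{k-1} − q_k·r_k inherits s_{k+1} = s_{k-1} − q_k·s_k, t_{k+1} = t_{k-1} − q_k·t_k, so r_k = a·s_k + b·t_k at every step:
  q = 3: r = 36, s = 1 − 3·0 = 1, t = 0 − 3·1 = -3  (check: 591·1 + 185·(-3) = 36)
  q = 5: r = 5, s = 0 − 5·1 = -5, t = 1 − 5·(-3) = 16  (check: 591·(-5) + 185·16 = 5)
  q = 7: r = 1, s = 1 − 7·(-5) = 36, t = -3 − 7·16 = -115  (check: 591·36 + 185·(-115) = 1)
The row with r = 1 (the gcd) gives the Bezout coefficients s = 36, t = -115.
Result: 591 · (36) + 185 · (-115) = 1.

gcd(591, 185) = 1; s = 36, t = -115 (check: 591·36 + 185·(-115) = 1).


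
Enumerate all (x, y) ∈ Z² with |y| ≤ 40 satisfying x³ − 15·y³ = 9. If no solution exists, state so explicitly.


The equation is x³ - 15y³ = 9. For fixed y, x³ = 15·y³ + 9, so a solution requires the RHS to be a perfect cube.
Strategy: iterate y from -40 to 40, compute RHS = 15·y³ + 9, and check whether it is a (positive or negative) perfect cube.
Check small values of y:
  y = 0: RHS = 9 is not a perfect cube.
  y = 1: RHS = 24 is not a perfect cube.
  y = -1: RHS = -6 is not a perfect cube.
  y = 2: RHS = 129 is not a perfect cube.
  y = -2: RHS = -111 is not a perfect cube.
  y = 3: RHS = 414 is not a perfect cube.
  y = -3: RHS = -396 is not a perfect cube.
Continuing the search up to |y| = 40 finds no solutions either.
No (x, y) in the scanned range satisfies the equation.

No integer solutions with |y| ≤ 40.


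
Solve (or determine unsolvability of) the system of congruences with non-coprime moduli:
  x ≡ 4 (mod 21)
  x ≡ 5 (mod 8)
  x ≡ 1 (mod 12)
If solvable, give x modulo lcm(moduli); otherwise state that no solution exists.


Moduli 21, 8, 12 are not pairwise coprime, so CRT works modulo lcm(m_i) when all pairwise compatibility conditions hold.
Pairwise compatibility: gcd(m_i, m_j) must divide a_i - a_j for every pair.
Merge one congruence at a time:
  Start: x ≡ 4 (mod 21).
  Combine with x ≡ 5 (mod 8): gcd(21, 8) = 1; 5 - 4 = 1, which IS divisible by 1, so compatible.
    Write x = 4 + 21·t and substitute into x ≡ 5 (mod 8): 21·t ≡ 5 − 4 = 1 (mod 8).
    Reduce coefficients mod 8: 5·t ≡ 1 (mod 8).
    The inverse of 5 mod 8 is 5 (since 5·5 = 25 = 3·8 + 1), so t ≡ 5·1 = 5 ≡ 5 (mod 8).
    Then x = 4 + 21·5 = 109, valid modulo lcm(21, 8) = 168: x ≡ 109 (mod 168).
  Combine with x ≡ 1 (mod 12): gcd(168, 12) = 12; 1 - 109 = -108, which IS divisible by 12, so compatible.
    Write x = 109 + 168·t and substitute into x ≡ 1 (mod 12): 168·t ≡ 1 − 109 = -108 (mod 12).
    Divide the congruence (and modulus) by g = 12: 14·t ≡ -9 (mod 1).
    Modulo 1 every t works; take t = 0.
    Then x = 109 + 168·0 = 109, valid modulo lcm(168, 12) = 168: x ≡ 109 (mod 168).
Verify: 109 mod 21 = 4, 109 mod 8 = 5, 109 mod 12 = 1.

x ≡ 109 (mod 168).


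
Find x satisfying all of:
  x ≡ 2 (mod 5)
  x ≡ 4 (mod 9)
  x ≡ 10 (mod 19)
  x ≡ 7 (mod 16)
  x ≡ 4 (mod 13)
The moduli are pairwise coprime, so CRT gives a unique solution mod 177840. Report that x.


Product of moduli M = 5 · 9 · 19 · 16 · 13 = 177840.
Merge one congruence at a time:
  Start: x ≡ 2 (mod 5).
  Combine with x ≡ 4 (mod 9); new modulus lcm = 45.
    Write x = 2 + 5·t and substitute into x ≡ 4 (mod 9): 5·t ≡ 4 − 2 = 2 (mod 9).
    The inverse of 5 mod 9 is 2 (since 5·2 = 10 = 1·9 + 1), so t ≡ 2·2 = 4 ≡ 4 (mod 9).
    Then x = 2 + 5·4 = 22, valid modulo lcm(5, 9) = 45: x ≡ 22 (mod 45).
  Combine with x ≡ 10 (mod 19); new modulus lcm = 855.
    Write x = 22 + 45·t and substitute into x ≡ 10 (mod 19): 45·t ≡ 10 − 22 = -12 (mod 19).
    Reduce coefficients mod 19: 7·t ≡ 7 (mod 19).
    The inverse of 7 mod 19 is 11 (since 7·11 = 77 = 4·19 + 1), so t ≡ 11·7 = 77 ≡ 1 (mod 19).
    Then x = 22 + 45·1 = 67, valid modulo lcm(45, 19) = 855: x ≡ 67 (mod 855).
  Combine with x ≡ 7 (mod 16); new modulus lcm = 13680.
    Write x = 67 + 855·t and substitute into x ≡ 7 (mod 16): 855·t ≡ 7 − 67 = -60 (mod 16).
    Reduce coefficients mod 16: 7·t ≡ 4 (mod 16).
    The inverse of 7 mod 16 is 7 (since 7·7 = 49 = 3·16 + 1), so t ≡ 7·4 = 28 ≡ 12 (mod 16).
    Then x = 67 + 855·12 = 10327, valid modulo lcm(855, 16) = 13680: x ≡ 10327 (mod 13680).
  Combine with x ≡ 4 (mod 13); new modulus lcm = 177840.
    Write x = 10327 + 13680·t and substitute into x ≡ 4 (mod 13): 13680·t ≡ 4 − 10327 = -10323 (mod 13).
    Reduce coefficients mod 13: 4·t ≡ 12 (mod 13).
    The inverse of 4 mod 13 is 10 (since 4·10 = 40 = 3·13 + 1), so t ≡ 10·12 = 120 ≡ 3 (mod 13).
    Then x = 10327 + 13680·3 = 51367, valid modulo lcm(13680, 13) = 177840: x ≡ 51367 (mod 177840).
Verify against each original: 51367 mod 5 = 2, 51367 mod 9 = 4, 51367 mod 19 = 10, 51367 mod 16 = 7, 51367 mod 13 = 4.

x ≡ 51367 (mod 177840).


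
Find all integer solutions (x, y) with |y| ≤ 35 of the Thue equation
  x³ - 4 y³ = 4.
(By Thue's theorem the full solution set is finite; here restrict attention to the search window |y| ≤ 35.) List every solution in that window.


The equation is x³ - 4y³ = 4. For fixed y, x³ = 4·y³ + 4, so a solution requires the RHS to be a perfect cube.
Strategy: iterate y from -35 to 35, compute RHS = 4·y³ + 4, and check whether it is a (positive or negative) perfect cube.
Check small values of y:
  y = 0: RHS = 4 is not a perfect cube.
  y = 1: RHS = 8 = (2)³ ⇒ x = 2 works.
  y = -1: RHS = 0 = (0)³ ⇒ x = 0 works.
  y = 2: RHS = 36 is not a perfect cube.
  y = -2: RHS = -28 is not a perfect cube.
  y = 3: RHS = 112 is not a perfect cube.
  y = -3: RHS = -104 is not a perfect cube.
Continuing the search up to |y| = 35 finds no further solutions beyond those listed.
Collected solutions: (0, -1), (2, 1).

Solutions (with |y| ≤ 35): (0, -1), (2, 1).


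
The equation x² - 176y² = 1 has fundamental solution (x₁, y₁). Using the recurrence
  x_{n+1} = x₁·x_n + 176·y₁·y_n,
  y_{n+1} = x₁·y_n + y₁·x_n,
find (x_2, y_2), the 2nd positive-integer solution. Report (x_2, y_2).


Step 1: Find the fundamental solution (x₁, y₁) of x² - 176y² = 1.
  Expand √176 as a continued fraction. a₀ = ⌊√176⌋ = 13; iterate m_{k+1} = d_k·a_k − m_k, d_{k+1} = (176 − m_{k+1}²)/d_k, a_{k+1} = ⌊(a₀ + m_{k+1})/d_{k+1}⌋ (starting m₀ = 0, d₀ = 1), with convergents p_k = a_k·p_{k-1} + p_{k-2}, q_k = a_k·q_{k-1} + q_{k-2} (p₋₁ = 1, q₋₁ = 0):
  k = 0: a₀ = 13; p₀/q₀ = 13/1; p₀² − 176·q₀² = 169 − 176 = -7.
  k = 1: m = 13, d = 7, a = ⌊(13 + 13)/7⌋ = 3; p/q = (3·13 + 1)/(3·1 + 0) = 40/3; p² − 176·q² = 1600 − 1584 = 16.
  k = 2: m = 8, d = 16, a = ⌊(13 + 8)/16⌋ = 1; p/q = (1·40 + 13)/(1·3 + 1) = 53/4; p² − 176·q² = 2809 − 2816 = -7.
  k = 3: m = 8, d = 7, a = ⌊(13 + 8)/7⌋ = 3; p/q = (3·53 + 40)/(3·4 + 3) = 199/15; p² − 176·q² = 39601 − 39600 = 1.
  The first convergent with p² − 176·q² = 1 gives the fundamental solution (x₁, y₁) = (199, 15).
Step 2: Apply the recurrence (x_{n+1}, y_{n+1}) = (x₁x_n + 176y₁y_n, x₁y_n + y₁x_n) repeatedly.
  From (x_1, y_1) = (199, 15): x_2 = 199·199 + 176·15·15 = 79201; y_2 = 199·15 + 15·199 = 5970.
Step 3: Verify x_2² - 176·y_2² = 6272798401 - 6272798400 = 1 (should be 1). ✓

(x_1, y_1) = (199, 15); (x_2, y_2) = (79201, 5970).


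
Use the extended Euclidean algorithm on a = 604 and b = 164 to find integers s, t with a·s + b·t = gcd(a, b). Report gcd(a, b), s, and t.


Euclidean algorithm on (604, 164) — divide until remainder is 0:
  604 = 3 · 164 + 112
  164 = 1 · 112 + 52
  112 = 2 · 52 + 8
  52 = 6 · 8 + 4
  8 = 2 · 4 + 0
gcd(604, 164) = 4.
Track Bezout coefficients alongside the remainders: start with r₀ = 604 = a·1 + b·0 (s = 1, t = 0) and r₁ = 164 = a·0 + b·1 (s = 0, t = 1); each new remainder r_{k+1} = r_{k-1} − q_k·r_k inherits s_{k+1} = s_{k-1} − q_k·s_k, t_{k+1} = t_{k-1} − q_k·t_k, so r_k = a·s_k + b·t_k at every step:
  q = 3: r = 112, s = 1 − 3·0 = 1, t = 0 − 3·1 = -3  (check: 604·1 + 164·(-3) = 112)
  q = 1: r = 52, s = 0 − 1·1 = -1, t = 1 − 1·(-3) = 4  (check: 604·(-1) + 164·4 = 52)
  q = 2: r = 8, s = 1 − 2·(-1) = 3, t = -3 − 2·4 = -11  (check: 604·3 + 164·(-11) = 8)
  q = 6: r = 4, s = -1 − 6·3 = -19, t = 4 − 6·(-11) = 70  (check: 604·(-19) + 164·70 = 4)
The row with r = 4 (the gcd) gives the Bezout coefficients s = -19, t = 70.
Result: 604 · (-19) + 164 · (70) = 4.

gcd(604, 164) = 4; s = -19, t = 70 (check: 604·(-19) + 164·70 = 4).


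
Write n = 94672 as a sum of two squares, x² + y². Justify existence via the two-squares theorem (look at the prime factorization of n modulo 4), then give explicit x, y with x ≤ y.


Step 1: Factor n = 94672 = 2^4 · 61 · 97.
Step 2: Check the mod-4 condition on each prime factor: 2 = 2 (special); 61 ≡ 1 (mod 4), exponent 1; 97 ≡ 1 (mod 4), exponent 1.
All primes ≡ 3 (mod 4) appear to even exponent (or don't appear), so by the two-squares theorem n IS expressible as a sum of two squares.
Step 3: Build a representation. Group n = k² · m with k = 4 and m = 61 · 97 = 5917 (a product of primes ≡ 1 (mod 4)); a representation of m scales to one of n via (k·x)² + (k·y)² = k²(x² + y²). Each prime p ≡ 1 (mod 4) is itself a sum of two squares; find a² by testing p − a² for a perfect square:
  61: 61 − 1² = 60, 61 − 2² = 57, 61 − 3² = 52, 61 − 4² = 45, 61 − 5² = 36 = 6² ⇒ 61 = 5² + 6².
  97: 97 − 1² = 96, 97 − 2² = 93, 97 − 3² = 88, 97 − 4² = 81 = 9² ⇒ 97 = 4² + 9².
  Combine using the Brahmagupta–Fibonacci identity (a² + b²)(c² + d²) = (ac − bd)² + (ad + bc)² = (ac + bd)² + (ad − bc)²:
  61 · 97 = 5917: from (5² + 6²)(4² + 9²), take (5·4 − 6·9, 5·9 + 6·4) = (20 − 54, 45 + 24) = (-34, 69); dropping signs (only squares matter) gives (34, 69); check 34² + 69² = 1156 + 4761 = 5917 ✓.
  Scale by k = 4: (4·34, 4·69) = (136, 276).
Step 4: Order so x ≤ y and verify: 136² + 276² = 18496 + 76176 = 94672 = n. ✓

n = 94672 = 136² + 276² (one valid representation with x ≤ y).


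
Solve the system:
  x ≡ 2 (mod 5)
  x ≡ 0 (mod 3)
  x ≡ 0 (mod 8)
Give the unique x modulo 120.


Moduli 5, 3, 8 are pairwise coprime; by CRT there is a unique solution modulo M = 5 · 3 · 8 = 120.
Solve pairwise, accumulating the modulus:
  Start with x ≡ 2 (mod 5).
  Combine with x ≡ 0 (mod 3): since gcd(5, 3) = 1, we get a unique residue mod 15.
    Write x = 2 + 5·t and substitute into x ≡ 0 (mod 3): 5·t ≡ 0 − 2 = -2 (mod 3).
    Reduce coefficients mod 3: 2·t ≡ 1 (mod 3).
    The inverse of 2 mod 3 is 2 (since 2·2 = 4 = 1·3 + 1), so t ≡ 2·1 = 2 ≡ 2 (mod 3).
    Then x = 2 + 5·2 = 12, valid modulo lcm(5, 3) = 15: x ≡ 12 (mod 15).
  Combine with x ≡ 0 (mod 8): since gcd(15, 8) = 1, we get a unique residue mod 120.
    Write x = 12 + 15·t and substitute into x ≡ 0 (mod 8): 15·t ≡ 0 − 12 = -12 (mod 8).
    Reduce coefficients mod 8: 7·t ≡ 4 (mod 8).
    The inverse of 7 mod 8 is 7 (since 7·7 = 49 = 6·8 + 1), so t ≡ 7·4 = 28 ≡ 4 (mod 8).
    Then x = 12 + 15·4 = 72, valid modulo lcm(15, 8) = 120: x ≡ 72 (mod 120).
Verify: 72 mod 5 = 2 ✓, 72 mod 3 = 0 ✓, 72 mod 8 = 0 ✓.

x ≡ 72 (mod 120).


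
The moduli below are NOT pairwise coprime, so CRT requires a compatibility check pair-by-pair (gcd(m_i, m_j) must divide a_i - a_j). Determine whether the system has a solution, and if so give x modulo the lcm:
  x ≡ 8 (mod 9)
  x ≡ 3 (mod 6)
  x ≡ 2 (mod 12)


Moduli 9, 6, 12 are not pairwise coprime, so CRT works modulo lcm(m_i) when all pairwise compatibility conditions hold.
Pairwise compatibility: gcd(m_i, m_j) must divide a_i - a_j for every pair.
Merge one congruence at a time:
  Start: x ≡ 8 (mod 9).
  Combine with x ≡ 3 (mod 6): gcd(9, 6) = 3, and 3 - 8 = -5 is NOT divisible by 3.
    ⇒ system is inconsistent (no integer solution).

No solution (the system is inconsistent).


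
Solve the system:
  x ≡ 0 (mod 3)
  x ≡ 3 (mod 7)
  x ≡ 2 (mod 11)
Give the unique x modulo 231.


Moduli 3, 7, 11 are pairwise coprime; by CRT there is a unique solution modulo M = 3 · 7 · 11 = 231.
Solve pairwise, accumulating the modulus:
  Start with x ≡ 0 (mod 3).
  Combine with x ≡ 3 (mod 7): since gcd(3, 7) = 1, we get a unique residue mod 21.
    Write x = 0 + 3·t and substitute into x ≡ 3 (mod 7): 3·t ≡ 3 − 0 = 3 (mod 7).
    The inverse of 3 mod 7 is 5 (since 3·5 = 15 = 2·7 + 1), so t ≡ 5·3 = 15 ≡ 1 (mod 7).
    Then x = 0 + 3·1 = 3, valid modulo lcm(3, 7) = 21: x ≡ 3 (mod 21).
  Combine with x ≡ 2 (mod 11): since gcd(21, 11) = 1, we get a unique residue mod 231.
    Write x = 3 + 21·t and substitute into x ≡ 2 (mod 11): 21·t ≡ 2 − 3 = -1 (mod 11).
    Reduce coefficients mod 11: 10·t ≡ 10 (mod 11).
    The inverse of 10 mod 11 is 10 (since 10·10 = 100 = 9·11 + 1), so t ≡ 10·10 = 100 ≡ 1 (mod 11).
    Then x = 3 + 21·1 = 24, valid modulo lcm(21, 11) = 231: x ≡ 24 (mod 231).
Verify: 24 mod 3 = 0 ✓, 24 mod 7 = 3 ✓, 24 mod 11 = 2 ✓.

x ≡ 24 (mod 231).


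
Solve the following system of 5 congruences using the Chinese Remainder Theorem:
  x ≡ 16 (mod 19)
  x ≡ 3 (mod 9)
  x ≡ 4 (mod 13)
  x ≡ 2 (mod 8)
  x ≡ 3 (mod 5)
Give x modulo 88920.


Product of moduli M = 19 · 9 · 13 · 8 · 5 = 88920.
Merge one congruence at a time:
  Start: x ≡ 16 (mod 19).
  Combine with x ≡ 3 (mod 9); new modulus lcm = 171.
    Write x = 16 + 19·t and substitute into x ≡ 3 (mod 9): 19·t ≡ 3 − 16 = -13 (mod 9).
    Reduce coefficients mod 9: 1·t ≡ 5 (mod 9).
    So t ≡ 5 (mod 9).
    Then x = 16 + 19·5 = 111, valid modulo lcm(19, 9) = 171: x ≡ 111 (mod 171).
  Combine with x ≡ 4 (mod 13); new modulus lcm = 2223.
    Write x = 111 + 171·t and substitute into x ≡ 4 (mod 13): 171·t ≡ 4 − 111 = -107 (mod 13).
    Reduce coefficients mod 13: 2·t ≡ 10 (mod 13).
    The inverse of 2 mod 13 is 7 (since 2·7 = 14 = 1·13 + 1), so t ≡ 7·10 = 70 ≡ 5 (mod 13).
    Then x = 111 + 171·5 = 966, valid modulo lcm(171, 13) = 2223: x ≡ 966 (mod 2223).
  Combine with x ≡ 2 (mod 8); new modulus lcm = 17784.
    Write x = 966 + 2223·t and substitute into x ≡ 2 (mod 8): 2223·t ≡ 2 − 966 = -964 (mod 8).
    Reduce coefficients mod 8: 7·t ≡ 4 (mod 8).
    The inverse of 7 mod 8 is 7 (since 7·7 = 49 = 6·8 + 1), so t ≡ 7·4 = 28 ≡ 4 (mod 8).
    Then x = 966 + 2223·4 = 9858, valid modulo lcm(2223, 8) = 17784: x ≡ 9858 (mod 17784).
  Combine with x ≡ 3 (mod 5); new modulus lcm = 88920.
    Write x = 9858 + 17784·t and substitute into x ≡ 3 (mod 5): 17784·t ≡ 3 − 9858 = -9855 (mod 5).
    Reduce coefficients mod 5: 4·t ≡ 0 (mod 5).
    The inverse of 4 mod 5 is 4 (since 4·4 = 16 = 3·5 + 1), so t ≡ 4·0 = 0 ≡ 0 (mod 5).
    Then x = 9858 + 17784·0 = 9858, valid modulo lcm(17784, 5) = 88920: x ≡ 9858 (mod 88920).
Verify against each original: 9858 mod 19 = 16, 9858 mod 9 = 3, 9858 mod 13 = 4, 9858 mod 8 = 2, 9858 mod 5 = 3.

x ≡ 9858 (mod 88920).


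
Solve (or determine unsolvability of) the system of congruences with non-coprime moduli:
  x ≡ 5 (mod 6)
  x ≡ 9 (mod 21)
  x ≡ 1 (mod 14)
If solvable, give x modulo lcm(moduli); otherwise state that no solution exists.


Moduli 6, 21, 14 are not pairwise coprime, so CRT works modulo lcm(m_i) when all pairwise compatibility conditions hold.
Pairwise compatibility: gcd(m_i, m_j) must divide a_i - a_j for every pair.
Merge one congruence at a time:
  Start: x ≡ 5 (mod 6).
  Combine with x ≡ 9 (mod 21): gcd(6, 21) = 3, and 9 - 5 = 4 is NOT divisible by 3.
    ⇒ system is inconsistent (no integer solution).

No solution (the system is inconsistent).


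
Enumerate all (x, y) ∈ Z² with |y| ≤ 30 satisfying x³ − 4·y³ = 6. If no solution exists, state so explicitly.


The equation is x³ - 4y³ = 6. For fixed y, x³ = 4·y³ + 6, so a solution requires the RHS to be a perfect cube.
Strategy: iterate y from -30 to 30, compute RHS = 4·y³ + 6, and check whether it is a (positive or negative) perfect cube.
Check small values of y:
  y = 0: RHS = 6 is not a perfect cube.
  y = 1: RHS = 10 is not a perfect cube.
  y = -1: RHS = 2 is not a perfect cube.
  y = 2: RHS = 38 is not a perfect cube.
  y = -2: RHS = -26 is not a perfect cube.
  y = 3: RHS = 114 is not a perfect cube.
  y = -3: RHS = -102 is not a perfect cube.
Continuing the search up to |y| = 30 finds no solutions either.
No (x, y) in the scanned range satisfies the equation.

No integer solutions with |y| ≤ 30.


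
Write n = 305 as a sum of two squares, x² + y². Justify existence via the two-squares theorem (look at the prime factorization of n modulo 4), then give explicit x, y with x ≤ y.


Step 1: Factor n = 305 = 5 · 61.
Step 2: Check the mod-4 condition on each prime factor: 5 ≡ 1 (mod 4), exponent 1; 61 ≡ 1 (mod 4), exponent 1.
All primes ≡ 3 (mod 4) appear to even exponent (or don't appear), so by the two-squares theorem n IS expressible as a sum of two squares.
Step 3: Build a representation. Here n = 5 · 61 is a product of primes ≡ 1 (mod 4). Each prime p ≡ 1 (mod 4) is itself a sum of two squares; find a² by testing p − a² for a perfect square:
  5: 5 − 1² = 4 = 2² ⇒ 5 = 1² + 2².
  61: 61 − 1² = 60, 61 − 2² = 57, 61 − 3² = 52, 61 − 4² = 45, 61 − 5² = 36 = 6² ⇒ 61 = 5² + 6².
  Combine using the Brahmagupta–Fibonacci identity (a² + b²)(c² + d²) = (ac − bd)² + (ad + bc)² = (ac + bd)² + (ad − bc)²:
  5 · 61 = 305: from (1² + 2²)(5² + 6²), take (1·5 − 2·6, 1·6 + 2·5) = (5 − 12, 6 + 10) = (-7, 16); dropping signs (only squares matter) gives (7, 16); check 7² + 16² = 49 + 256 = 305 ✓.
Step 4: Order so x ≤ y and verify: 7² + 16² = 49 + 256 = 305 = n. ✓

n = 305 = 7² + 16² (one valid representation with x ≤ y).


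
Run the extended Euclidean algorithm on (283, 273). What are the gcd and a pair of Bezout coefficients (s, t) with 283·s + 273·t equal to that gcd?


Euclidean algorithm on (283, 273) — divide until remainder is 0:
  283 = 1 · 273 + 10
  273 = 27 · 10 + 3
  10 = 3 · 3 + 1
  3 = 3 · 1 + 0
gcd(283, 273) = 1.
Track Bezout coefficients alongside the remainders: start with r₀ = 283 = a·1 + b·0 (s = 1, t = 0) and r₁ = 273 = a·0 + b·1 (s = 0, t = 1); each new remainder r_{k+1} = r_{k-1} − q_k·r_k inherits s_{k+1} = s_{k-1} − q_k·s_k, t_{k+1} = t_{k-1} − q_k·t_k, so r_k = a·s_k + b·t_k at every step:
  q = 1: r = 10, s = 1 − 1·0 = 1, t = 0 − 1·1 = -1  (check: 283·1 + 273·(-1) = 10)
  q = 27: r = 3, s = 0 − 27·1 = -27, t = 1 − 27·(-1) = 28  (check: 283·(-27) + 273·28 = 3)
  q = 3: r = 1, s = 1 − 3·(-27) = 82, t = -1 − 3·28 = -85  (check: 283·82 + 273·(-85) = 1)
The row with r = 1 (the gcd) gives the Bezout coefficients s = 82, t = -85.
Result: 283 · (82) + 273 · (-85) = 1.

gcd(283, 273) = 1; s = 82, t = -85 (check: 283·82 + 273·(-85) = 1).


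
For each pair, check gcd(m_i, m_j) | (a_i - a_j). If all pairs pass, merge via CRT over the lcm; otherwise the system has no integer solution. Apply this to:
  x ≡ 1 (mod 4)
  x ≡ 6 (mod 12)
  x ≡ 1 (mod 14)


Moduli 4, 12, 14 are not pairwise coprime, so CRT works modulo lcm(m_i) when all pairwise compatibility conditions hold.
Pairwise compatibility: gcd(m_i, m_j) must divide a_i - a_j for every pair.
Merge one congruence at a time:
  Start: x ≡ 1 (mod 4).
  Combine with x ≡ 6 (mod 12): gcd(4, 12) = 4, and 6 - 1 = 5 is NOT divisible by 4.
    ⇒ system is inconsistent (no integer solution).

No solution (the system is inconsistent).


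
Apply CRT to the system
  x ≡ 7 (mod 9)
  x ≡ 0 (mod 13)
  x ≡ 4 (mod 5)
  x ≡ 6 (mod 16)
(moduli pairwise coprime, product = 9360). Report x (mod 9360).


Product of moduli M = 9 · 13 · 5 · 16 = 9360.
Merge one congruence at a time:
  Start: x ≡ 7 (mod 9).
  Combine with x ≡ 0 (mod 13); new modulus lcm = 117.
    Write x = 7 + 9·t and substitute into x ≡ 0 (mod 13): 9·t ≡ 0 − 7 = -7 (mod 13).
    Reduce coefficients mod 13: 9·t ≡ 6 (mod 13).
    The inverse of 9 mod 13 is 3 (since 9·3 = 27 = 2·13 + 1), so t ≡ 3·6 = 18 ≡ 5 (mod 13).
    Then x = 7 + 9·5 = 52, valid modulo lcm(9, 13) = 117: x ≡ 52 (mod 117).
  Combine with x ≡ 4 (mod 5); new modulus lcm = 585.
    Write x = 52 + 117·t and substitute into x ≡ 4 (mod 5): 117·t ≡ 4 − 52 = -48 (mod 5).
    Reduce coefficients mod 5: 2·t ≡ 2 (mod 5).
    The inverse of 2 mod 5 is 3 (since 2·3 = 6 = 1·5 + 1), so t ≡ 3·2 = 6 ≡ 1 (mod 5).
    Then x = 52 + 117·1 = 169, valid modulo lcm(117, 5) = 585: x ≡ 169 (mod 585).
  Combine with x ≡ 6 (mod 16); new modulus lcm = 9360.
    Write x = 169 + 585·t and substitute into x ≡ 6 (mod 16): 585·t ≡ 6 − 169 = -163 (mod 16).
    Reduce coefficients mod 16: 9·t ≡ 13 (mod 16).
    The inverse of 9 mod 16 is 9 (since 9·9 = 81 = 5·16 + 1), so t ≡ 9·13 = 117 ≡ 5 (mod 16).
    Then x = 169 + 585·5 = 3094, valid modulo lcm(585, 16) = 9360: x ≡ 3094 (mod 9360).
Verify against each original: 3094 mod 9 = 7, 3094 mod 13 = 0, 3094 mod 5 = 4, 3094 mod 16 = 6.

x ≡ 3094 (mod 9360).


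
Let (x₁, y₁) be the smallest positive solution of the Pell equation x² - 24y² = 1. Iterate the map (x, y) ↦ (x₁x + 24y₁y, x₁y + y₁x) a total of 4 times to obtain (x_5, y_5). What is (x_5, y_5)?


Step 1: Find the fundamental solution (x₁, y₁) of x² - 24y² = 1.
  Expand √24 as a continued fraction. a₀ = ⌊√24⌋ = 4; iterate m_{k+1} = d_k·a_k − m_k, d_{k+1} = (24 − m_{k+1}²)/d_k, a_{k+1} = ⌊(a₀ + m_{k+1})/d_{k+1}⌋ (starting m₀ = 0, d₀ = 1), with convergents p_k = a_k·p_{k-1} + p_{k-2}, q_k = a_k·q_{k-1} + q_{k-2} (p₋₁ = 1, q₋₁ = 0):
  k = 0: a₀ = 4; p₀/q₀ = 4/1; p₀² − 24·q₀² = 16 − 24 = -8.
  k = 1: m = 4, d = 8, a = ⌊(4 + 4)/8⌋ = 1; p/q = (1·4 + 1)/(1·1 + 0) = 5/1; p² − 24·q² = 25 − 24 = 1.
  The first convergent with p² − 24·q² = 1 gives the fundamental solution (x₁, y₁) = (5, 1).
Step 2: Apply the recurrence (x_{n+1}, y_{n+1}) = (x₁x_n + 24y₁y_n, x₁y_n + y₁x_n) repeatedly.
  From (x_1, y_1) = (5, 1): x_2 = 5·5 + 24·1·1 = 49; y_2 = 5·1 + 1·5 = 10.
  From (x_2, y_2) = (49, 10): x_3 = 5·49 + 24·1·10 = 485; y_3 = 5·10 + 1·49 = 99.
  From (x_3, y_3) = (485, 99): x_4 = 5·485 + 24·1·99 = 4801; y_4 = 5·99 + 1·485 = 980.
  From (x_4, y_4) = (4801, 980): x_5 = 5·4801 + 24·1·980 = 47525; y_5 = 5·980 + 1·4801 = 9701.
Step 3: Verify x_5² - 24·y_5² = 2258625625 - 2258625624 = 1 (should be 1). ✓

(x_1, y_1) = (5, 1); (x_5, y_5) = (47525, 9701).


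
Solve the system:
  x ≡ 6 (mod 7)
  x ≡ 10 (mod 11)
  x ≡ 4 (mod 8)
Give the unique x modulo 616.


Moduli 7, 11, 8 are pairwise coprime; by CRT there is a unique solution modulo M = 7 · 11 · 8 = 616.
Solve pairwise, accumulating the modulus:
  Start with x ≡ 6 (mod 7).
  Combine with x ≡ 10 (mod 11): since gcd(7, 11) = 1, we get a unique residue mod 77.
    Write x = 6 + 7·t and substitute into x ≡ 10 (mod 11): 7·t ≡ 10 − 6 = 4 (mod 11).
    The inverse of 7 mod 11 is 8 (since 7·8 = 56 = 5·11 + 1), so t ≡ 8·4 = 32 ≡ 10 (mod 11).
    Then x = 6 + 7·10 = 76, valid modulo lcm(7, 11) = 77: x ≡ 76 (mod 77).
  Combine with x ≡ 4 (mod 8): since gcd(77, 8) = 1, we get a unique residue mod 616.
    Write x = 76 + 77·t and substitute into x ≡ 4 (mod 8): 77·t ≡ 4 − 76 = -72 (mod 8).
    Reduce coefficients mod 8: 5·t ≡ 0 (mod 8).
    The inverse of 5 mod 8 is 5 (since 5·5 = 25 = 3·8 + 1), so t ≡ 5·0 = 0 ≡ 0 (mod 8).
    Then x = 76 + 77·0 = 76, valid modulo lcm(77, 8) = 616: x ≡ 76 (mod 616).
Verify: 76 mod 7 = 6 ✓, 76 mod 11 = 10 ✓, 76 mod 8 = 4 ✓.

x ≡ 76 (mod 616).


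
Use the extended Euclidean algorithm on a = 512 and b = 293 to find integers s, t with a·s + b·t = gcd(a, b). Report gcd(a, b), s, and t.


Euclidean algorithm on (512, 293) — divide until remainder is 0:
  512 = 1 · 293 + 219
  293 = 1 · 219 + 74
  219 = 2 · 74 + 71
  74 = 1 · 71 + 3
  71 = 23 · 3 + 2
  3 = 1 · 2 + 1
  2 = 2 · 1 + 0
gcd(512, 293) = 1.
Track Bezout coefficients alongside the remainders: start with r₀ = 512 = a·1 + b·0 (s = 1, t = 0) and r₁ = 293 = a·0 + b·1 (s = 0, t = 1); each new remainder r_{k+1} = r_{k-1} − q_k·r_k inherits s_{k+1} = s_{k-1} − q_k·s_k, t_{k+1} = t_{k-1} − q_k·t_k, so r_k = a·s_k + b·t_k at every step:
  q = 1: r = 219, s = 1 − 1·0 = 1, t = 0 − 1·1 = -1  (check: 512·1 + 293·(-1) = 219)
  q = 1: r = 74, s = 0 − 1·1 = -1, t = 1 − 1·(-1) = 2  (check: 512·(-1) + 293·2 = 74)
  q = 2: r = 71, s = 1 − 2·(-1) = 3, t = -1 − 2·2 = -5  (check: 512·3 + 293·(-5) = 71)
  q = 1: r = 3, s = -1 − 1·3 = -4, t = 2 − 1·(-5) = 7  (check: 512·(-4) + 293·7 = 3)
  q = 23: r = 2, s = 3 − 23·(-4) = 95, t = -5 − 23·7 = -166  (check: 512·95 + 293·(-166) = 2)
  q = 1: r = 1, s = -4 − 1·95 = -99, t = 7 − 1·(-166) = 173  (check: 512·(-99) + 293·173 = 1)
The row with r = 1 (the gcd) gives the Bezout coefficients s = -99, t = 173.
Result: 512 · (-99) + 293 · (173) = 1.

gcd(512, 293) = 1; s = -99, t = 173 (check: 512·(-99) + 293·173 = 1).


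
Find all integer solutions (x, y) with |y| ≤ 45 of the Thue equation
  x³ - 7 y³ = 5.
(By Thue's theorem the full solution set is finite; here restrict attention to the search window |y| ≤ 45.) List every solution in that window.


The equation is x³ - 7y³ = 5. For fixed y, x³ = 7·y³ + 5, so a solution requires the RHS to be a perfect cube.
Strategy: iterate y from -45 to 45, compute RHS = 7·y³ + 5, and check whether it is a (positive or negative) perfect cube.
Check small values of y:
  y = 0: RHS = 5 is not a perfect cube.
  y = 1: RHS = 12 is not a perfect cube.
  y = -1: RHS = -2 is not a perfect cube.
  y = 2: RHS = 61 is not a perfect cube.
  y = -2: RHS = -51 is not a perfect cube.
  y = 3: RHS = 194 is not a perfect cube.
  y = -3: RHS = -184 is not a perfect cube.
Continuing the search up to |y| = 45 finds no solutions either.
No (x, y) in the scanned range satisfies the equation.

No integer solutions with |y| ≤ 45.


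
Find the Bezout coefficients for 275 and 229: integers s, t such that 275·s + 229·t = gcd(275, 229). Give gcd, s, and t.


Euclidean algorithm on (275, 229) — divide until remainder is 0:
  275 = 1 · 229 + 46
  229 = 4 · 46 + 45
  46 = 1 · 45 + 1
  45 = 45 · 1 + 0
gcd(275, 229) = 1.
Track Bezout coefficients alongside the remainders: start with r₀ = 275 = a·1 + b·0 (s = 1, t = 0) and r₁ = 229 = a·0 + b·1 (s = 0, t = 1); each new remainder r_{k+1} = r_{k-1} − q_k·r_k inherits s_{k+1} = s_{k-1} − q_k·s_k, t_{k+1} = t_{k-1} − q_k·t_k, so r_k = a·s_k + b·t_k at every step:
  q = 1: r = 46, s = 1 − 1·0 = 1, t = 0 − 1·1 = -1  (check: 275·1 + 229·(-1) = 46)
  q = 4: r = 45, s = 0 − 4·1 = -4, t = 1 − 4·(-1) = 5  (check: 275·(-4) + 229·5 = 45)
  q = 1: r = 1, s = 1 − 1·(-4) = 5, t = -1 − 1·5 = -6  (check: 275·5 + 229·(-6) = 1)
The row with r = 1 (the gcd) gives the Bezout coefficients s = 5, t = -6.
Result: 275 · (5) + 229 · (-6) = 1.

gcd(275, 229) = 1; s = 5, t = -6 (check: 275·5 + 229·(-6) = 1).


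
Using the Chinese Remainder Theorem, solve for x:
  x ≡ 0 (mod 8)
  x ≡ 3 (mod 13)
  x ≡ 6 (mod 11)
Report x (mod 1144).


Moduli 8, 13, 11 are pairwise coprime; by CRT there is a unique solution modulo M = 8 · 13 · 11 = 1144.
Solve pairwise, accumulating the modulus:
  Start with x ≡ 0 (mod 8).
  Combine with x ≡ 3 (mod 13): since gcd(8, 13) = 1, we get a unique residue mod 104.
    Write x = 0 + 8·t and substitute into x ≡ 3 (mod 13): 8·t ≡ 3 − 0 = 3 (mod 13).
    The inverse of 8 mod 13 is 5 (since 8·5 = 40 = 3·13 + 1), so t ≡ 5·3 = 15 ≡ 2 (mod 13).
    Then x = 0 + 8·2 = 16, valid modulo lcm(8, 13) = 104: x ≡ 16 (mod 104).
  Combine with x ≡ 6 (mod 11): since gcd(104, 11) = 1, we get a unique residue mod 1144.
    Write x = 16 + 104·t and substitute into x ≡ 6 (mod 11): 104·t ≡ 6 − 16 = -10 (mod 11).
    Reduce coefficients mod 11: 5·t ≡ 1 (mod 11).
    The inverse of 5 mod 11 is 9 (since 5·9 = 45 = 4·11 + 1), so t ≡ 9·1 = 9 ≡ 9 (mod 11).
    Then x = 16 + 104·9 = 952, valid modulo lcm(104, 11) = 1144: x ≡ 952 (mod 1144).
Verify: 952 mod 8 = 0 ✓, 952 mod 13 = 3 ✓, 952 mod 11 = 6 ✓.

x ≡ 952 (mod 1144).


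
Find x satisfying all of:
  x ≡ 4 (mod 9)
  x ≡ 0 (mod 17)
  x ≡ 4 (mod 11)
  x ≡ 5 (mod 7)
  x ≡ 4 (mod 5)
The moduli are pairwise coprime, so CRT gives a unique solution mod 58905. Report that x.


Product of moduli M = 9 · 17 · 11 · 7 · 5 = 58905.
Merge one congruence at a time:
  Start: x ≡ 4 (mod 9).
  Combine with x ≡ 0 (mod 17); new modulus lcm = 153.
    Write x = 4 + 9·t and substitute into x ≡ 0 (mod 17): 9·t ≡ 0 − 4 = -4 (mod 17).
    Reduce coefficients mod 17: 9·t ≡ 13 (mod 17).
    The inverse of 9 mod 17 is 2 (since 9·2 = 18 = 1·17 + 1), so t ≡ 2·13 = 26 ≡ 9 (mod 17).
    Then x = 4 + 9·9 = 85, valid modulo lcm(9, 17) = 153: x ≡ 85 (mod 153).
  Combine with x ≡ 4 (mod 11); new modulus lcm = 1683.
    Write x = 85 + 153·t and substitute into x ≡ 4 (mod 11): 153·t ≡ 4 − 85 = -81 (mod 11).
    Reduce coefficients mod 11: 10·t ≡ 7 (mod 11).
    The inverse of 10 mod 11 is 10 (since 10·10 = 100 = 9·11 + 1), so t ≡ 10·7 = 70 ≡ 4 (mod 11).
    Then x = 85 + 153·4 = 697, valid modulo lcm(153, 11) = 1683: x ≡ 697 (mod 1683).
  Combine with x ≡ 5 (mod 7); new modulus lcm = 11781.
    Write x = 697 + 1683·t and substitute into x ≡ 5 (mod 7): 1683·t ≡ 5 − 697 = -692 (mod 7).
    Reduce coefficients mod 7: 3·t ≡ 1 (mod 7).
    The inverse of 3 mod 7 is 5 (since 3·5 = 15 = 2·7 + 1), so t ≡ 5·1 = 5 ≡ 5 (mod 7).
    Then x = 697 + 1683·5 = 9112, valid modulo lcm(1683, 7) = 11781: x ≡ 9112 (mod 11781).
  Combine with x ≡ 4 (mod 5); new modulus lcm = 58905.
    Write x = 9112 + 11781·t and substitute into x ≡ 4 (mod 5): 11781·t ≡ 4 − 9112 = -9108 (mod 5).
    Reduce coefficients mod 5: 1·t ≡ 2 (mod 5).
    So t ≡ 2 (mod 5).
    Then x = 9112 + 11781·2 = 32674, valid modulo lcm(11781, 5) = 58905: x ≡ 32674 (mod 58905).
Verify against each original: 32674 mod 9 = 4, 32674 mod 17 = 0, 32674 mod 11 = 4, 32674 mod 7 = 5, 32674 mod 5 = 4.

x ≡ 32674 (mod 58905).


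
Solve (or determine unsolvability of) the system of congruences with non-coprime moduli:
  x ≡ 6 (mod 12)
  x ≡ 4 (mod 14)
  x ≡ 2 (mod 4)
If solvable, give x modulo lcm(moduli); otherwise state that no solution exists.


Moduli 12, 14, 4 are not pairwise coprime, so CRT works modulo lcm(m_i) when all pairwise compatibility conditions hold.
Pairwise compatibility: gcd(m_i, m_j) must divide a_i - a_j for every pair.
Merge one congruence at a time:
  Start: x ≡ 6 (mod 12).
  Combine with x ≡ 4 (mod 14): gcd(12, 14) = 2; 4 - 6 = -2, which IS divisible by 2, so compatible.
    Write x = 6 + 12·t and substitute into x ≡ 4 (mod 14): 12·t ≡ 4 − 6 = -2 (mod 14).
    Divide the congruence (and modulus) by g = 2: 6·t ≡ -1 (mod 7).
    Reduce coefficients mod 7: 6·t ≡ 6 (mod 7).
    The inverse of 6 mod 7 is 6 (since 6·6 = 36 = 5·7 + 1), so t ≡ 6·6 = 36 ≡ 1 (mod 7).
    Then x = 6 + 12·1 = 18, valid modulo lcm(12, 14) = 84: x ≡ 18 (mod 84).
  Combine with x ≡ 2 (mod 4): gcd(84, 4) = 4; 2 - 18 = -16, which IS divisible by 4, so compatible.
    Write x = 18 + 84·t and substitute into x ≡ 2 (mod 4): 84·t ≡ 2 − 18 = -16 (mod 4).
    Divide the congruence (and modulus) by g = 4: 21·t ≡ -4 (mod 1).
    Modulo 1 every t works; take t = 0.
    Then x = 18 + 84·0 = 18, valid modulo lcm(84, 4) = 84: x ≡ 18 (mod 84).
Verify: 18 mod 12 = 6, 18 mod 14 = 4, 18 mod 4 = 2.

x ≡ 18 (mod 84).


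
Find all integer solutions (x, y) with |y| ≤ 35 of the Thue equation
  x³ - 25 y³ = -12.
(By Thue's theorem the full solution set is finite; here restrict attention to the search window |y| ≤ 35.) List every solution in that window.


The equation is x³ - 25y³ = -12. For fixed y, x³ = 25·y³ − 12, so a solution requires the RHS to be a perfect cube.
Strategy: iterate y from -35 to 35, compute RHS = 25·y³ − 12, and check whether it is a (positive or negative) perfect cube.
Check small values of y:
  y = 0: RHS = -12 is not a perfect cube.
  y = 1: RHS = 13 is not a perfect cube.
  y = -1: RHS = -37 is not a perfect cube.
  y = 2: RHS = 188 is not a perfect cube.
  y = -2: RHS = -212 is not a perfect cube.
  y = 3: RHS = 663 is not a perfect cube.
  y = -3: RHS = -687 is not a perfect cube.
Continuing the search up to |y| = 35 finds no solutions either.
No (x, y) in the scanned range satisfies the equation.

No integer solutions with |y| ≤ 35.


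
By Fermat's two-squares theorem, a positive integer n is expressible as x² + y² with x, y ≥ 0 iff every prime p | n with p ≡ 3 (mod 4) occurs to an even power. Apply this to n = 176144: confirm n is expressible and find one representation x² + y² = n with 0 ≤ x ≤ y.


Step 1: Factor n = 176144 = 2^4 · 101 · 109.
Step 2: Check the mod-4 condition on each prime factor: 2 = 2 (special); 101 ≡ 1 (mod 4), exponent 1; 109 ≡ 1 (mod 4), exponent 1.
All primes ≡ 3 (mod 4) appear to even exponent (or don't appear), so by the two-squares theorem n IS expressible as a sum of two squares.
Step 3: Build a representation. Group n = k² · m with k = 4 and m = 101 · 109 = 11009 (a product of primes ≡ 1 (mod 4)); a representation of m scales to one of n via (k·x)² + (k·y)² = k²(x² + y²). Each prime p ≡ 1 (mod 4) is itself a sum of two squares; find a² by testing p − a² for a perfect square:
  101: 101 − 1² = 100 = 10² ⇒ 101 = 1² + 10².
  109: 109 − 1² = 108, 109 − 2² = 105, 109 − 3² = 100 = 10² ⇒ 109 = 3² + 10².
  Combine using the Brahmagupta–Fibonacci identity (a² + b²)(c² + d²) = (ac − bd)² + (ad + bc)² = (ac + bd)² + (ad − bc)²:
  101 · 109 = 11009: from (1² + 10²)(3² + 10²), take (1·3 − 10·10, 1·10 + 10·3) = (3 − 100, 10 + 30) = (-97, 40); dropping signs (only squares matter) gives (97, 40); check 97² + 40² = 9409 + 1600 = 11009 ✓.
  Scale by k = 4: (4·97, 4·40) = (388, 160).
Step 4: Order so x ≤ y and verify: 160² + 388² = 25600 + 150544 = 176144 = n. ✓

n = 176144 = 160² + 388² (one valid representation with x ≤ y).
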